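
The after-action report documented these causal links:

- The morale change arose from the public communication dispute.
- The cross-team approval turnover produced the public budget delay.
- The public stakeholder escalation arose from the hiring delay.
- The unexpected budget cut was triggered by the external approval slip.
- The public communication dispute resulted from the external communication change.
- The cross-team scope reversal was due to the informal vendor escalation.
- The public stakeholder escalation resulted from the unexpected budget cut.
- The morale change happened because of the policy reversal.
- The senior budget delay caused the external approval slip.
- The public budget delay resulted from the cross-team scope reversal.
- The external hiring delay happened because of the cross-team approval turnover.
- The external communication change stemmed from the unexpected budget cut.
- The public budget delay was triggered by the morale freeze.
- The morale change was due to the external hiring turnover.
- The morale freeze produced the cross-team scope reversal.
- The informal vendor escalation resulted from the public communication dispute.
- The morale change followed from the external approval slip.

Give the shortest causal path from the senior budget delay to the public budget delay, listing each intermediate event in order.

the senior budget delay → the external approval slip
the external approval slip → the unexpected budget cut
the unexpected budget cut → the external communication change
the external communication change → the public communication dispute
the public communication dispute → the informal vendor escalation
the informal vendor escalation → the cross-team scope reversal
the cross-team scope reversal → the public budget delay
Length: 7 steps.

the senior budget delay → the external approval slip → the unexpected budget cut → the external communication change → the public communication dispute → the informal vendor escalation → the cross-team scope reversal → the public budget delay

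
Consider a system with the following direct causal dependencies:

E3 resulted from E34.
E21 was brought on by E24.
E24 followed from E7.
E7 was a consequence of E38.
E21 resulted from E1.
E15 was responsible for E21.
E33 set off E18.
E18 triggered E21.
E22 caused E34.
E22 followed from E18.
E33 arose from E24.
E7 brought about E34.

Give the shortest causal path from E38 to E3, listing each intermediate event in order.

E38 → E7
E7 → E34
E34 → E3
Length: 3 steps.

E38 → E7 → E34 → E3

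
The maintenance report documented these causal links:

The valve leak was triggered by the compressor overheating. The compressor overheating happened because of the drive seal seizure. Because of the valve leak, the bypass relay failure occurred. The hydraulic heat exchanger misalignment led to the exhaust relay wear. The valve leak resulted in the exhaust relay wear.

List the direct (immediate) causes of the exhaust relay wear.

Upstream contributors include the drive seal seizure, the compressor overheating, but only the hydraulic heat exchanger misalignment, the valve leak feed directly into the exhaust relay wear.

the hydraulic heat exchanger misalignment, the valve leak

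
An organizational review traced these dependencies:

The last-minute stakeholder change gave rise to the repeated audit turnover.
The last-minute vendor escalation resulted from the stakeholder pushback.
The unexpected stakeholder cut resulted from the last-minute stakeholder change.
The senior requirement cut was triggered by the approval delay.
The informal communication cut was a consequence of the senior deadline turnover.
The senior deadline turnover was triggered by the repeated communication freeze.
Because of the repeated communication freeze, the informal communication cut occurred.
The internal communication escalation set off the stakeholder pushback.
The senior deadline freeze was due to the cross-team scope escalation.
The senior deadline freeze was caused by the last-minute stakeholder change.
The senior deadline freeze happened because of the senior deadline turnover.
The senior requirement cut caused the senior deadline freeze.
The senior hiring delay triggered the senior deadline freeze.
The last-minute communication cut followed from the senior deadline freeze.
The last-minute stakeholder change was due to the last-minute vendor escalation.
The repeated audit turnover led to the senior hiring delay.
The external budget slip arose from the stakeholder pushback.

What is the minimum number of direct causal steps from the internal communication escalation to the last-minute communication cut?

Shortest chain: the internal communication escalation → the stakeholder pushback → the last-minute vendor escalation → the last-minute stakeholder change → the senior deadline freeze → the last-minute communication cut.

5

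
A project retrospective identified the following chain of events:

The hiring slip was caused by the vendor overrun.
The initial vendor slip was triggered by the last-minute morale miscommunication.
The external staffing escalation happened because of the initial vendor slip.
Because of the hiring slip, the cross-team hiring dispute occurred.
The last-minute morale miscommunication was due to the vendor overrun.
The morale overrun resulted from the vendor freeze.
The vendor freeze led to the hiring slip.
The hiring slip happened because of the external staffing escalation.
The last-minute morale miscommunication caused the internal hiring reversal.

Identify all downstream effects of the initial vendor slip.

the cross-team hiring dispute, the external staffing escalation, the hiring slip

Direct effects: the external staffing escalation.
2 steps out: the hiring slip.
3 steps out: the cross-team hiring dispute.
Not reachable from it: the vendor overrun, the last-minute morale miscommunication, the internal hiring reversal, the vendor freeze, the morale overrun.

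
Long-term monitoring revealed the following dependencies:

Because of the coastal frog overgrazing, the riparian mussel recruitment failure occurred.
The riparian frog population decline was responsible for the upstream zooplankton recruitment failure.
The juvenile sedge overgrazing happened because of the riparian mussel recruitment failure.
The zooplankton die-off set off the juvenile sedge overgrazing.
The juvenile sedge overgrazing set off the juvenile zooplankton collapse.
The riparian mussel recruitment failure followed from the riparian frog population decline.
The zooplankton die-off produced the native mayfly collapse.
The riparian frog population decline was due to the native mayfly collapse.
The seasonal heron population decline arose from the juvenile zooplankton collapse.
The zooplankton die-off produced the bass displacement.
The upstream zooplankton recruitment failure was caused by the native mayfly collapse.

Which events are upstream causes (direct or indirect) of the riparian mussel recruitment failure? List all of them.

the coastal frog overgrazing, the native mayfly collapse, the riparian frog population decline, the zooplankton die-off

Immediate causes of the riparian mussel recruitment failure: the riparian frog population decline, the coastal frog overgrazing.
Further upstream: the zooplankton die-off, the native mayfly collapse.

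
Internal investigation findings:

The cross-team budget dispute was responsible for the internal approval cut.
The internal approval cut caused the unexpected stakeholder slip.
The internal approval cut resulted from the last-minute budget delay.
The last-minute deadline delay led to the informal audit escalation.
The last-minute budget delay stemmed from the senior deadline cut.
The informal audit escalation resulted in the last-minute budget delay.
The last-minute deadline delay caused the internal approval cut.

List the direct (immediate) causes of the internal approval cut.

the cross-team budget dispute, the last-minute budget delay, the last-minute deadline delay

Upstream contributors include the senior deadline cut, the informal audit escalation, but only the cross-team budget dispute, the last-minute budget delay, the last-minute deadline delay feed directly into the internal approval cut.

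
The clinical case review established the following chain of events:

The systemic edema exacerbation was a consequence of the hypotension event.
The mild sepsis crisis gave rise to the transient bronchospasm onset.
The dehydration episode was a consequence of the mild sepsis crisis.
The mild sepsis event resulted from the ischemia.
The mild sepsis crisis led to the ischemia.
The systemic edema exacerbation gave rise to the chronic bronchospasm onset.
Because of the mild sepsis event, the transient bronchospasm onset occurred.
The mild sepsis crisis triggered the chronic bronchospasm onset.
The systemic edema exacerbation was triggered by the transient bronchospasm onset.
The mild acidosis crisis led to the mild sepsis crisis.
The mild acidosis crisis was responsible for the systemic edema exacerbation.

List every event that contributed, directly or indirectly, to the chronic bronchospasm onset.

Immediate causes of the chronic bronchospasm onset: the mild sepsis crisis, the systemic edema exacerbation.
Further upstream: the mild acidosis crisis, the ischemia, the mild sepsis event, the transient bronchospasm onset, the hypotension event.

the hypotension event, the ischemia, the mild acidosis crisis, the mild sepsis crisis, the mild sepsis event, the systemic edema exacerbation, the transient bronchospasm onset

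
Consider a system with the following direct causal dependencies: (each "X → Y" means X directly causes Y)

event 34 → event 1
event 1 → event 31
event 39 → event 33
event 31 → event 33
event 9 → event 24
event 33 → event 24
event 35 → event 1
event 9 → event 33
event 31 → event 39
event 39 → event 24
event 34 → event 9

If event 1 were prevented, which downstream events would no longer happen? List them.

event 31, event 39

Downstream of event 1: event 31, event 39, event 33, event 24.
Of those, still caused via another path: event 33, event 24.
The remainder have no surviving cause.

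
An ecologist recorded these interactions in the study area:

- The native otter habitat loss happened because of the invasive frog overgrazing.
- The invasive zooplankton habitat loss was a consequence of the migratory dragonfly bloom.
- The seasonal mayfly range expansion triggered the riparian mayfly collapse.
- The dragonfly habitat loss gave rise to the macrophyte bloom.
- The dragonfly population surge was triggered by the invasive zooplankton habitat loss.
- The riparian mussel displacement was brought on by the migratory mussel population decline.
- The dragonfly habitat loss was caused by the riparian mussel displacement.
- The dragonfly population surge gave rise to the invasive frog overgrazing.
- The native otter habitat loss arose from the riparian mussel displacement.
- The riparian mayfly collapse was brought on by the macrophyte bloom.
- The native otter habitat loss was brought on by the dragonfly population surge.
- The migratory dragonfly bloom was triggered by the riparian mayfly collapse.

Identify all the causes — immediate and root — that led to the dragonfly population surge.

the dragonfly habitat loss, the invasive zooplankton habitat loss, the macrophyte bloom, the migratory dragonfly bloom, the migratory mussel population decline, the riparian mayfly collapse, the riparian mussel displacement, the seasonal mayfly range expansion

Immediate cause of the dragonfly population surge: the invasive zooplankton habitat loss.
Further upstream: the migratory mussel population decline, the riparian mussel displacement, the dragonfly habitat loss, the macrophyte bloom, the riparian mayfly collapse, the migratory dragonfly bloom, the seasonal mayfly range expansion.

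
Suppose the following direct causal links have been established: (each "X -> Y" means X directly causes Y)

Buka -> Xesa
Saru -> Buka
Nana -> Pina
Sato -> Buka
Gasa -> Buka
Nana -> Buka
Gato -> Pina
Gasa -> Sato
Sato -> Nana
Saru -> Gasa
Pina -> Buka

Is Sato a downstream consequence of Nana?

Nana leads to Pina, Buka, Xesa; Sato is not among them.

No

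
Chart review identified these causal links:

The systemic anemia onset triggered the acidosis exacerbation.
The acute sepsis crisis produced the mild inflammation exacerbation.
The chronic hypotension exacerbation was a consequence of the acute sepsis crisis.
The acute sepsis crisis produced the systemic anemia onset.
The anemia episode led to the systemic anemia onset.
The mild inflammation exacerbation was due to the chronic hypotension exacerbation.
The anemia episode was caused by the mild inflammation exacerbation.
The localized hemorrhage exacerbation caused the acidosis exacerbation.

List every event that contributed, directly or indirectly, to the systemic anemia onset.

the acute sepsis crisis, the anemia episode, the chronic hypotension exacerbation, the mild inflammation exacerbation

Immediate causes of the systemic anemia onset: the acute sepsis crisis, the anemia episode.
Further upstream: the chronic hypotension exacerbation, the mild inflammation exacerbation.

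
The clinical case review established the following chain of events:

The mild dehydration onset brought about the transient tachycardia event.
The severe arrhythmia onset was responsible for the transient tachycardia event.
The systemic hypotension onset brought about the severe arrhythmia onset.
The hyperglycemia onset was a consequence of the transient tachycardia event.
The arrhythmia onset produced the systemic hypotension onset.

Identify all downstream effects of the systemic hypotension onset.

Direct effects: the severe arrhythmia onset.
2 steps out: the transient tachycardia event.
3 steps out: the hyperglycemia onset.
Not reachable from it: the arrhythmia onset, the mild dehydration onset.

the hyperglycemia onset, the severe arrhythmia onset, the transient tachycardia event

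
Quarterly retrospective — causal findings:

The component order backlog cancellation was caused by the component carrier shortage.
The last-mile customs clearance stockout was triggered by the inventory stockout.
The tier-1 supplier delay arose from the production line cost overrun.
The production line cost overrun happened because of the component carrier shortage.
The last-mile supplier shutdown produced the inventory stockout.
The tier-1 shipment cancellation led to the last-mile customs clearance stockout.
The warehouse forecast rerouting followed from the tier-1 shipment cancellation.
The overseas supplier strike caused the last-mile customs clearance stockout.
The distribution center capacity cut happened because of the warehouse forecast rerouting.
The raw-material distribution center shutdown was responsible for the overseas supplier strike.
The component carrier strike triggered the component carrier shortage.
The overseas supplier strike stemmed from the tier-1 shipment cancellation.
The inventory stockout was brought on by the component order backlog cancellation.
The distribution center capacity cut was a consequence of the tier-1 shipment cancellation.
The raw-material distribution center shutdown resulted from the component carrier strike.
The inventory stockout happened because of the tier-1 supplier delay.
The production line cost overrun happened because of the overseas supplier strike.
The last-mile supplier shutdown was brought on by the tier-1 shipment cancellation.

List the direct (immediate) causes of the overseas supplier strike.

Upstream contributors include the component carrier strike, but only the raw-material distribution center shutdown, the tier-1 shipment cancellation feed directly into the overseas supplier strike.

the raw-material distribution center shutdown, the tier-1 shipment cancellation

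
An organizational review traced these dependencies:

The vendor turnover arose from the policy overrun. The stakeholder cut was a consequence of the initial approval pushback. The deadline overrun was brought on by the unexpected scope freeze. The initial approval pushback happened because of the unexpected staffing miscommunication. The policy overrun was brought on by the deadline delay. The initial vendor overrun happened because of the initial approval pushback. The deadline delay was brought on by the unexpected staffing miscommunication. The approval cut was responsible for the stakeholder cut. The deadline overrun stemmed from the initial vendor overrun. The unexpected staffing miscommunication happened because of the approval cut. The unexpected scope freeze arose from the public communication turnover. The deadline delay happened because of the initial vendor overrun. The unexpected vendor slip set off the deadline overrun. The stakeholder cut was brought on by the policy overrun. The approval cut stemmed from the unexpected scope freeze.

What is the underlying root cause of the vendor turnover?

the public communication turnover

Tracing upstream from the vendor turnover: the vendor turnover ← the policy overrun ← the deadline delay ← the unexpected staffing miscommunication ← the approval cut ← the unexpected scope freeze ← the public communication turnover.
The public communication turnover has no stated cause, so it is the root.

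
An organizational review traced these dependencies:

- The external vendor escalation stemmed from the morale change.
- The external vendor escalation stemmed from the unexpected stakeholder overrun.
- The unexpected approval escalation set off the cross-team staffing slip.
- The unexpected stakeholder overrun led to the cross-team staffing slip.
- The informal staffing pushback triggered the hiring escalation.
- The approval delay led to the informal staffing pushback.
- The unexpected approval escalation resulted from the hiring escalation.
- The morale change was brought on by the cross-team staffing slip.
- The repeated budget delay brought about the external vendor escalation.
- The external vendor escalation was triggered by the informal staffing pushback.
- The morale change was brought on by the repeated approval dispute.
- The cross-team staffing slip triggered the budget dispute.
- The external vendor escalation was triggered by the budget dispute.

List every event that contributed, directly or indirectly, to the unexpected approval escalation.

Immediate cause of the unexpected approval escalation: the hiring escalation.
Further upstream: the approval delay, the informal staffing pushback.

the approval delay, the hiring escalation, the informal staffing pushback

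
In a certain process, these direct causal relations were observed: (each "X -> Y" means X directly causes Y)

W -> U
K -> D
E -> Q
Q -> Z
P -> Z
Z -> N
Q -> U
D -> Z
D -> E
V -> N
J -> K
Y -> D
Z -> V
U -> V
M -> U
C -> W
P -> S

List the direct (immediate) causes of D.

Upstream contributors include J, but only K, Y feed directly into D.

K, Y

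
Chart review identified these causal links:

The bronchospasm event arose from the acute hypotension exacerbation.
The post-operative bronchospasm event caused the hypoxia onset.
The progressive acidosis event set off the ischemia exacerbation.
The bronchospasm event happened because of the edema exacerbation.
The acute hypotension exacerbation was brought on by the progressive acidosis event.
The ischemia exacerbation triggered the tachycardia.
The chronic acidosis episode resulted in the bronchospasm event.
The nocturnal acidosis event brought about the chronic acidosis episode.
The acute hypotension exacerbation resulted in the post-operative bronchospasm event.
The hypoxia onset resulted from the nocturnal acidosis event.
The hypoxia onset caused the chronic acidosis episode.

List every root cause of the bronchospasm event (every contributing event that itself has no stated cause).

the edema exacerbation, the nocturnal acidosis event, the progressive acidosis event

Tracing upstream from the bronchospasm event: the bronchospasm event ← the acute hypotension exacerbation ← the progressive acidosis event.
A separate upstream branch: the bronchospasm event ← the edema exacerbation.
A separate upstream branch: the bronchospasm event ← the chronic acidosis episode ← the nocturnal acidosis event.
Each of those chain origins has no stated cause.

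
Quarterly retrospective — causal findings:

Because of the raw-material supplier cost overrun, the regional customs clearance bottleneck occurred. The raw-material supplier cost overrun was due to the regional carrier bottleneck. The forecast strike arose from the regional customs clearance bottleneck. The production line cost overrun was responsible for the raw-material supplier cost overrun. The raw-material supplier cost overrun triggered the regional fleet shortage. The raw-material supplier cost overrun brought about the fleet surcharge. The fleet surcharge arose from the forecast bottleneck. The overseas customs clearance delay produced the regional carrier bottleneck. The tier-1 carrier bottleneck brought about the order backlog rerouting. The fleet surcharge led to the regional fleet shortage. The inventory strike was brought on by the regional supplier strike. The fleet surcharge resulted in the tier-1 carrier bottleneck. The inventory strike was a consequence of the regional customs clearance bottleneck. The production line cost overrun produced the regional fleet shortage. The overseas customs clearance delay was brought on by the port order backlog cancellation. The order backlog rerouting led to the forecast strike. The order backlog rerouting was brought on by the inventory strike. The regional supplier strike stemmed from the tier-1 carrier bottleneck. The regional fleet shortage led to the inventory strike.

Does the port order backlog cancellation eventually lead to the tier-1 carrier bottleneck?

There is a causal chain: the port order backlog cancellation → the overseas customs clearance delay → the regional carrier bottleneck → the raw-material supplier cost overrun → the fleet surcharge → the tier-1 carrier bottleneck.

Yes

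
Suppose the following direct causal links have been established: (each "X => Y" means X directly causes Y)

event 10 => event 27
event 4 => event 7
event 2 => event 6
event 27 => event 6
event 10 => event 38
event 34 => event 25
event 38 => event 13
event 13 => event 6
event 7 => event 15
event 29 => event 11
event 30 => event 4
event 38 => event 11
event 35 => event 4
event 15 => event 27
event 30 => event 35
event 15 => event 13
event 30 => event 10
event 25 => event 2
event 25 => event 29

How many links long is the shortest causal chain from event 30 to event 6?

3

Shortest chain: event 30 → event 10 → event 27 → event 6.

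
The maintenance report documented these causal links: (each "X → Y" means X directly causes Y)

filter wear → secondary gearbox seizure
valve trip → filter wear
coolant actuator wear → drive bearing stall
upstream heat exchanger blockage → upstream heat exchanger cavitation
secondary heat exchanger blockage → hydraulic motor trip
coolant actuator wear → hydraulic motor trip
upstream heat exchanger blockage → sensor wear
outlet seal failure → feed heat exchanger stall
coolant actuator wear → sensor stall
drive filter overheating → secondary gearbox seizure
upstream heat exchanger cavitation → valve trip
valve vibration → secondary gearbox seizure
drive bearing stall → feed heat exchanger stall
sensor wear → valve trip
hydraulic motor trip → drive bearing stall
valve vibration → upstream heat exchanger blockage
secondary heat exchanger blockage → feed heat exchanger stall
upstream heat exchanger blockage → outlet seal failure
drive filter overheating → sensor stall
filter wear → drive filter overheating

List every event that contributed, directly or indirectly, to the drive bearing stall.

the coolant actuator wear, the hydraulic motor trip, the secondary heat exchanger blockage

Immediate causes of the drive bearing stall: the coolant actuator wear, the hydraulic motor trip.
Further upstream: the secondary heat exchanger blockage.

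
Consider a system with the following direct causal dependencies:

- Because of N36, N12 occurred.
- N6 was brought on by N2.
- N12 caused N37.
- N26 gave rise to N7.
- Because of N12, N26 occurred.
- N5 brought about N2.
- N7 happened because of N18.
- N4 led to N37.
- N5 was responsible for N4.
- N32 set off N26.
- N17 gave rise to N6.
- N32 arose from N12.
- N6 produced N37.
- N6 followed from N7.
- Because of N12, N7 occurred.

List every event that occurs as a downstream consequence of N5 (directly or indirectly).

Direct effects: N2, N4.
2 steps out: N6, N37.
Not reachable from it: N17, N36, N12, N32, N26, N18, N7.

N2, N37, N4, N6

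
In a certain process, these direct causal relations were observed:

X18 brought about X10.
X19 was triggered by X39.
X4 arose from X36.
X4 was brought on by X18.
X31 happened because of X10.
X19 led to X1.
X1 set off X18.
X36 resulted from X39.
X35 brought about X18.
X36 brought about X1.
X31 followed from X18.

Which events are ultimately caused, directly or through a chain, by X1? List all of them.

X10, X18, X31, X4

Direct effects: X18.
2 steps out: X4, X10, X31.
Not reachable from it: X39, X19, X36, X35.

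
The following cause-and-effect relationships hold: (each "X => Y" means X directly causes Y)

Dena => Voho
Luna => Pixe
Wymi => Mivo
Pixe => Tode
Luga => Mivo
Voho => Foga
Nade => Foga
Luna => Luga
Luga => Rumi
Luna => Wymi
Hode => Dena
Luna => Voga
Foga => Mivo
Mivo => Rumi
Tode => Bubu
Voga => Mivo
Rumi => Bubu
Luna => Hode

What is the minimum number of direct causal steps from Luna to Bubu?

Shortest chain: Luna → Luga → Rumi → Bubu.

3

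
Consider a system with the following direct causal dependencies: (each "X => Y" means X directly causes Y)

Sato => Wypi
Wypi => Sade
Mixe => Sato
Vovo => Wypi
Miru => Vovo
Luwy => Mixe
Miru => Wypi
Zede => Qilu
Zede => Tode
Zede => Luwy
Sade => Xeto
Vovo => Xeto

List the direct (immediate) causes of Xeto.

Upstream contributors include Zede, Luwy, Mixe, Miru, Sato, Wypi, but only Sade, Vovo feed directly into Xeto.

Sade, Vovo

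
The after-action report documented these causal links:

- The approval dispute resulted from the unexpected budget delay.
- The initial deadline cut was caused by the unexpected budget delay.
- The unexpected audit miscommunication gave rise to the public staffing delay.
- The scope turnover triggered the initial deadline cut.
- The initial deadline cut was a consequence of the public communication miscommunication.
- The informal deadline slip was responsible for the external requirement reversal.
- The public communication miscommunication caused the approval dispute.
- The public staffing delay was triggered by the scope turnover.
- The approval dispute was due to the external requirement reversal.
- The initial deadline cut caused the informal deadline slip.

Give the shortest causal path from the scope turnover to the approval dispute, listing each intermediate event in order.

the scope turnover → the initial deadline cut
the initial deadline cut → the informal deadline slip
the informal deadline slip → the external requirement reversal
the external requirement reversal → the approval dispute
Length: 4 steps.

the scope turnover → the initial deadline cut → the informal deadline slip → the external requirement reversal → the approval dispute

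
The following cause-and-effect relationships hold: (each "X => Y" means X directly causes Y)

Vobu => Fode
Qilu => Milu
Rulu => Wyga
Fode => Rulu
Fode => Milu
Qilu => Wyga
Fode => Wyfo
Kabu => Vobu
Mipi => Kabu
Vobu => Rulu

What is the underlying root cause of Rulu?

Tracing upstream from Rulu: Rulu ← Vobu ← Kabu ← Mipi.
Mipi has no stated cause, so it is the root.

Mipi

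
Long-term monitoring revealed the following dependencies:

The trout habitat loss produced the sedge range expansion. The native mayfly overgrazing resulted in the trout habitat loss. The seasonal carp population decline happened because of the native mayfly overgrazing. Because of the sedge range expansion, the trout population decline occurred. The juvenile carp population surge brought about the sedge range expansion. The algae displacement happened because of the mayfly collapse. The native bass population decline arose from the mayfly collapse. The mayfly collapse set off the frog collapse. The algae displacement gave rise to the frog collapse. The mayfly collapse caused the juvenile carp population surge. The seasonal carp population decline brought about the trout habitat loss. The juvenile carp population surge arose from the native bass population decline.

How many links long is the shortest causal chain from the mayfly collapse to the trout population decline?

3

Shortest chain: the mayfly collapse → the juvenile carp population surge → the sedge range expansion → the trout population decline.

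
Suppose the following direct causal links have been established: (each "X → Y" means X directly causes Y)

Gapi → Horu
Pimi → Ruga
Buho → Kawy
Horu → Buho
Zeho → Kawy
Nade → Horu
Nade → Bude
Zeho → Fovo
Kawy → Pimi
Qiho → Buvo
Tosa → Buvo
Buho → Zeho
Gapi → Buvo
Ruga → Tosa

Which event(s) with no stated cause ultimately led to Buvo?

Gapi, Nade, Qiho

Tracing upstream from Buvo: Buvo ← Gapi.
A separate upstream branch: Buvo ← Tosa ← Ruga ← Pimi ← Kawy ← Buho ← Horu ← Nade.
A separate upstream branch: Buvo ← Qiho.
Each of those chain origins has no stated cause.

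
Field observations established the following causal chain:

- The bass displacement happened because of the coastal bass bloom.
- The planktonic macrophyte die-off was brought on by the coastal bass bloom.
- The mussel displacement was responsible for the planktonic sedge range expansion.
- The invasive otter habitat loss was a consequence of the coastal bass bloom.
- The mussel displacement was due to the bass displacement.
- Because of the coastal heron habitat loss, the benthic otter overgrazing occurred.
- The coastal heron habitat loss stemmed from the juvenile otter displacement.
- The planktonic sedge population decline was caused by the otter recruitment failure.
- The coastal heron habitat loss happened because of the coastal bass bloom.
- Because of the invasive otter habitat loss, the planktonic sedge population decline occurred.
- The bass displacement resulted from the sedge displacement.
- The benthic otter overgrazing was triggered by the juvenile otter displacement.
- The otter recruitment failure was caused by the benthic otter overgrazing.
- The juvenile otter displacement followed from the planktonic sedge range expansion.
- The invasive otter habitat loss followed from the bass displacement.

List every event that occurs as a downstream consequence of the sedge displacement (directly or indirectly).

Direct effects: the bass displacement.
2 steps out: the mussel displacement, the invasive otter habitat loss.
3 steps out: the planktonic sedge range expansion, the planktonic sedge population decline.
4 steps out: the juvenile otter displacement.
5 steps out: the coastal heron habitat loss, the benthic otter overgrazing.
6 steps out: the otter recruitment failure.
Not reachable from it: the coastal bass bloom, the planktonic macrophyte die-off.

the bass displacement, the benthic otter overgrazing, the coastal heron habitat loss, the invasive otter habitat loss, the juvenile otter displacement, the mussel displacement, the otter recruitment failure, the planktonic sedge population decline, the planktonic sedge range expansion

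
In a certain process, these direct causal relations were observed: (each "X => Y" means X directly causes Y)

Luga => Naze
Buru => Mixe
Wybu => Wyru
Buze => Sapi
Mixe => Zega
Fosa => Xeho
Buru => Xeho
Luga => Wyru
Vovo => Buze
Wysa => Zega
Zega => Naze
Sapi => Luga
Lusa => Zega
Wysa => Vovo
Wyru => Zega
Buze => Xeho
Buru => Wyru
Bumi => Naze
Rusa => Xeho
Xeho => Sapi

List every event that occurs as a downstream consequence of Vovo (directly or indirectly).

Direct effects: Buze.
2 steps out: Xeho, Sapi.
3 steps out: Luga.
4 steps out: Wyru, Naze.
5 steps out: Zega.
Not reachable from it: Wysa, Buru, Lusa, Fosa, Rusa, Mixe, Wybu, Bumi.

Buze, Luga, Naze, Sapi, Wyru, Xeho, Zega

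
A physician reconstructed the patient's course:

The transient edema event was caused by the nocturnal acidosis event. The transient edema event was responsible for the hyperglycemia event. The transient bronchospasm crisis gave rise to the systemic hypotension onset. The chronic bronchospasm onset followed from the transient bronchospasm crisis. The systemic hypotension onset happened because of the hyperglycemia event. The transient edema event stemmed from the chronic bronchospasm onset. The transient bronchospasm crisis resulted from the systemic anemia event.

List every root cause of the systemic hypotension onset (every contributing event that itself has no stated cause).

the nocturnal acidosis event, the systemic anemia event

Tracing upstream from the systemic hypotension onset: the systemic hypotension onset ← the transient bronchospasm crisis ← the systemic anemia event.
A separate upstream branch: the systemic hypotension onset ← the hyperglycemia event ← the transient edema event ← the nocturnal acidosis event.
Each of those chain origins has no stated cause.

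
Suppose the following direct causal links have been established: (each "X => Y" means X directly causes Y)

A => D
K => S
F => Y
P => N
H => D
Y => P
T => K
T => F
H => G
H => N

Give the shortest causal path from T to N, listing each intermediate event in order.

T → F
F → Y
Y → P
P → N
Length: 4 steps.

T → F → Y → P → N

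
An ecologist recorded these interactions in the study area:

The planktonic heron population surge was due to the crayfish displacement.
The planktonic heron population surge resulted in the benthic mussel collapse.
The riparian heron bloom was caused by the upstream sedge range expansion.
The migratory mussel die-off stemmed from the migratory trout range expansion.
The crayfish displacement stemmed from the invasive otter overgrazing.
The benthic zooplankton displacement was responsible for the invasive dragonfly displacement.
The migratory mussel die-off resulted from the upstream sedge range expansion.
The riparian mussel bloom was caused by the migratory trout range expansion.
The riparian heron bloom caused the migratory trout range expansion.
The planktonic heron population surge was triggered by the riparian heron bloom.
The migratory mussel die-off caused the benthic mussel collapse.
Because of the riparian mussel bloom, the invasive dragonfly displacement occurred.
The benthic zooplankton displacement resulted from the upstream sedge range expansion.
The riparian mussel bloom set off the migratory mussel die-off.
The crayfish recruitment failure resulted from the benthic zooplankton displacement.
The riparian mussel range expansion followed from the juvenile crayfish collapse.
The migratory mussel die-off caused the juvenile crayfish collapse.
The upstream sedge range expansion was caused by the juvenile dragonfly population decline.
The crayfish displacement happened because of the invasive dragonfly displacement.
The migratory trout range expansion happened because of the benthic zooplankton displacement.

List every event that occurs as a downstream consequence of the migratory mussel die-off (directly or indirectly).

Direct effects: the juvenile crayfish collapse, the benthic mussel collapse.
2 steps out: the riparian mussel range expansion.
Not reachable from it: the juvenile dragonfly population decline, the upstream sedge range expansion, the benthic zooplankton displacement, the riparian heron bloom, the crayfish recruitment failure, the migratory trout range expansion, the invasive otter overgrazing, the riparian mussel bloom, the invasive dragonfly displacement, the crayfish displacement, the planktonic heron population surge.

the benthic mussel collapse, the juvenile crayfish collapse, the riparian mussel range expansion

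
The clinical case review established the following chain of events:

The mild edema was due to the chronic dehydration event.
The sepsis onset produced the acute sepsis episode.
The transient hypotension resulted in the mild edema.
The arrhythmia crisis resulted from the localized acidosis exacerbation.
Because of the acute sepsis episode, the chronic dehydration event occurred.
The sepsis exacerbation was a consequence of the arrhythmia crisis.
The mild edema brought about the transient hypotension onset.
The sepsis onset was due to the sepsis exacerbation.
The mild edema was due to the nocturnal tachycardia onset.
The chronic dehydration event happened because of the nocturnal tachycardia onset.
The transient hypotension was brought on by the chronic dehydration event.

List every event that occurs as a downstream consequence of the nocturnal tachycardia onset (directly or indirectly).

the chronic dehydration event, the mild edema, the transient hypotension, the transient hypotension onset

Direct effects: the chronic dehydration event, the mild edema.
2 steps out: the transient hypotension, the transient hypotension onset.
Not reachable from it: the localized acidosis exacerbation, the arrhythmia crisis, the sepsis exacerbation, the sepsis onset, the acute sepsis episode.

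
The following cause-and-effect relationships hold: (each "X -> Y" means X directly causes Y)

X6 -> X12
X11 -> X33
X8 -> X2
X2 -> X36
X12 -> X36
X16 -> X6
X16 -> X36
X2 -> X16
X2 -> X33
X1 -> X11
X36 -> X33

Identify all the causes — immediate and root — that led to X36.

X12, X16, X2, X6, X8

Immediate causes of X36: X2, X16, X12.
Further upstream: X8, X6.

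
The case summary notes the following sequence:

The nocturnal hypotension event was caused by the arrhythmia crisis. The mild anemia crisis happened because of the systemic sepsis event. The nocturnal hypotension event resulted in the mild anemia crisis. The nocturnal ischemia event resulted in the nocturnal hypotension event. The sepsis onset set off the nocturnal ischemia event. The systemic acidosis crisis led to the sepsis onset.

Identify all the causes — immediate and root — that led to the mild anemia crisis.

Immediate causes of the mild anemia crisis: the systemic sepsis event, the nocturnal hypotension event.
Further upstream: the systemic acidosis crisis, the sepsis onset, the nocturnal ischemia event, the arrhythmia crisis.

the arrhythmia crisis, the nocturnal hypotension event, the nocturnal ischemia event, the sepsis onset, the systemic acidosis crisis, the systemic sepsis event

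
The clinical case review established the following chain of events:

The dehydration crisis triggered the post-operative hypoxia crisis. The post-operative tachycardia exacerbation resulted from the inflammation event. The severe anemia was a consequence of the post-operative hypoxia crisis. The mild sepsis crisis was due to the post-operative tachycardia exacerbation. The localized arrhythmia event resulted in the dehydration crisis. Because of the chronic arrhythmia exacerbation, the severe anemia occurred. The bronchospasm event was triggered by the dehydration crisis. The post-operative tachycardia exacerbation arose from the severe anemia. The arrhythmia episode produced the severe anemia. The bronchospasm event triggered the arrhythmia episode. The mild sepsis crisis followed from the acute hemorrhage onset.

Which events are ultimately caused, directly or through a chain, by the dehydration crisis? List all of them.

Direct effects: the post-operative hypoxia crisis, the bronchospasm event.
2 steps out: the arrhythmia episode, the severe anemia.
3 steps out: the post-operative tachycardia exacerbation.
4 steps out: the mild sepsis crisis.
Not reachable from it: the localized arrhythmia event, the chronic arrhythmia exacerbation, the inflammation event, the acute hemorrhage onset.

the arrhythmia episode, the bronchospasm event, the mild sepsis crisis, the post-operative hypoxia crisis, the post-operative tachycardia exacerbation, the severe anemia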